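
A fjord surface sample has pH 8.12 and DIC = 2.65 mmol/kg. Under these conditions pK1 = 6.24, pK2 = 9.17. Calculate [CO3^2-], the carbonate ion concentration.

α₂ = 1 / (1 + [H⁺]/K2 + [H⁺]²/(K1K2)) = 1 / (1 + 10^+1.05 + 10^-0.83)
   = 1 / (1 + 11.220 + 0.14791) = 1/12.368 = 0.08085
[CO3²⁻] = α₂ × DIC = 0.08085 × 2.65 = 0.214 mmol/kg

[CO3²⁻] = 0.214 mmol/kg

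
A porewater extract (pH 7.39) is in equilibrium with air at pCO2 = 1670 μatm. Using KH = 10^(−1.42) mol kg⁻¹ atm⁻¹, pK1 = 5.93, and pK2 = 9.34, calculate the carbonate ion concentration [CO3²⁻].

[CO3²⁻] = 0.0205 mmol/kg

[CO2*] = KH · pCO2 = 10^(−1.42) × 1670×10^-6 = 6.349×10^-5 mol/kg
α₀ = 1/(1 + K1/[H⁺] + K1K2/[H⁺]²) = 1/(1 + 10^+1.46 + 10^-0.49) = 0.03315
DIC = [CO2*]/α₀ = 6.349×10^-5 / 0.03315 = 1.915 mmol/kg
[CO3²⁻] = α₂·DIC; α₂ = 0.01073, so [CO3²⁻] = 0.01073 × 1.915 = 0.0205 mmol/kg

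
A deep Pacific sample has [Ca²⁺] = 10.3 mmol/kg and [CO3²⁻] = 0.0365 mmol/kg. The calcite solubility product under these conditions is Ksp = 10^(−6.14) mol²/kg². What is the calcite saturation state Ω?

Ksp = 10^(−6.14) = 7.244×10^-7
Ω = [Ca²⁺][CO3²⁻]/Ksp = (10.3×10^-3)(0.0365×10^-3) / 7.244×10^-7 = 0.519

Ω = 0.519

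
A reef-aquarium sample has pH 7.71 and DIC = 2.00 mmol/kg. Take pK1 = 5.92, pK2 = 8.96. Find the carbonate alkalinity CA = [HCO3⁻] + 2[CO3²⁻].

CA = [HCO3⁻] + 2[CO3²⁻] = (α₁ + 2α₂)·DIC
At pH 7.71: [H⁺]/K1 = 10^-1.79 = 0.016218, K2/[H⁺] = 10^-1.25 = 0.056234
α₁ = 1/(1 + 0.016218 + 0.056234) = 1/1.0725 = 0.9324; α₂ = α₁·K2/[H⁺] = 0.05244
α₁ + 2α₂ = 1.0373
CA = 1.0373 × 2.00 = 2.07 mmol/kg

CA = 2.07 mmol/kg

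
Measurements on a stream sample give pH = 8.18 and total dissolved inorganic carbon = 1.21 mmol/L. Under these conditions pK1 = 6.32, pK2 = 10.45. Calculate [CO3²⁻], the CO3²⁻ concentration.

α₂ = 1 / (1 + [H⁺]/K2 + [H⁺]²/(K1K2)) = 1 / (1 + 10^+2.27 + 10^+0.41)
   = 1 / (1 + 186.21 + 2.5704) = 1/189.78 = 0.005269
[CO3²⁻] = α₂ × DIC = 0.005269 × 1.21 = 0.00638 mmol/L = 6.38 μmol/L

[CO3²⁻] = 6.38 μmol/L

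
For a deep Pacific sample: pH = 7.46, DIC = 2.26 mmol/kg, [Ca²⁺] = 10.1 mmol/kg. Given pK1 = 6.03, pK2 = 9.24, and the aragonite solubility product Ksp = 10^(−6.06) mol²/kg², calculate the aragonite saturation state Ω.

Ω = 0.413

α₂ = 1 / (1 + [H⁺]/K2 + [H⁺]²/(K1K2)) = 1 / (1 + 10^+1.78 + 10^+0.35)
   = 1 / (1 + 60.256 + 2.2387) = 1/63.495 = 0.01575
[CO3²⁻] = α₂ × DIC = 0.01575 × 2.26 = 0.03559 mmol/kg
Ksp = 10^(−6.06) = 8.710×10^-7
Ω = [Ca²⁺][CO3²⁻]/Ksp = (10.1×10^-3)(3.559×10^-5) / 8.710×10^-7 = 0.413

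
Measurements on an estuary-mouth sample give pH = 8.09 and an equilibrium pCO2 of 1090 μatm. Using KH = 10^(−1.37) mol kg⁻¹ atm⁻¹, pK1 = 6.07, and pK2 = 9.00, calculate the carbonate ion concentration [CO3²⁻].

[CO2*] = KH · pCO2 = 10^(−1.37) × 1090×10^-6 = 4.650×10^-5 mol/kg
α₀ = 1/(1 + K1/[H⁺] + K1K2/[H⁺]²) = 1/(1 + 10^+2.02 + 10^+1.11) = 0.008432
DIC = [CO2*]/α₀ = 4.650×10^-5 / 0.008432 = 5.514 mmol/kg
[CO3²⁻] = α₂·DIC; α₂ = 0.1086, so [CO3²⁻] = 0.1086 × 5.514 = 0.599 mmol/kg

[CO3²⁻] = 0.599 mmol/kg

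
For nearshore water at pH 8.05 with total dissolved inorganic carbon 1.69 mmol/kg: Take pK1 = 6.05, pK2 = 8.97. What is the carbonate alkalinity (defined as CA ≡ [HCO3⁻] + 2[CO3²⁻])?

CA = 1.85 mmol/kg

CA = [HCO3⁻] + 2[CO3²⁻] = (α₁ + 2α₂)·DIC
At pH 8.05: [H⁺]/K1 = 10^-2.00 = 0.010000, K2/[H⁺] = 10^-0.92 = 0.12023
α₁ = 1/(1 + 0.010000 + 0.12023) = 1/1.1302 = 0.8848; α₂ = α₁·K2/[H⁺] = 0.1064
α₁ + 2α₂ = 1.0975
CA = 1.0975 × 1.69 = 1.85 mmol/kg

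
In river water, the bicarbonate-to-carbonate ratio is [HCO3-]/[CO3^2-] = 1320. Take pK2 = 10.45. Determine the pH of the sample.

From K2 = [H⁺][CO3^2-]/[HCO3-]:  pH = pK2 − log₁₀([HCO3-]/[CO3^2-])
log₁₀(1320) = +3.121
pH = 10.45 − (+3.121) = 7.33

pH = 7.33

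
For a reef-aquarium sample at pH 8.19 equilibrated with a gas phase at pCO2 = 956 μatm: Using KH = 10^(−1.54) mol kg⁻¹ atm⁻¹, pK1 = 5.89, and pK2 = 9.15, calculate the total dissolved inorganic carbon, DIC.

DIC = 6.13 mmol/kg

[CO2*] = KH · pCO2 = 10^(−1.54) × 956×10^-6 = 2.757×10^-5 mol/kg
α₀ = 1/(1 + K1/[H⁺] + K1K2/[H⁺]²) = 1/(1 + 10^+2.30 + 10^+1.34) = 0.004496
DIC = [CO2*]/α₀ = 2.757×10^-5 / 0.004496 = 6.13 mmol/kg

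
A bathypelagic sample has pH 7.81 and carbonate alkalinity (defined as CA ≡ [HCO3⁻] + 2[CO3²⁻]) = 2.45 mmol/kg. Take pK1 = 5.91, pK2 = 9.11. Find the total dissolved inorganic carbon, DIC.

CA = [HCO3⁻] + 2[CO3²⁻] = (α₁ + 2α₂)·DIC
At pH 7.81: [H⁺]/K1 = 10^-1.90 = 0.012589, K2/[H⁺] = 10^-1.30 = 0.050119
α₁ = 1/(1 + 0.012589 + 0.050119) = 1/1.0627 = 0.9410; α₂ = α₁·K2/[H⁺] = 0.04716
α₁ + 2α₂ = 1.0353
DIC = CA / (α₁ + 2α₂) = 2.45 / 1.0353 = 2.37 mmol/kg

DIC = 2.37 mmol/kg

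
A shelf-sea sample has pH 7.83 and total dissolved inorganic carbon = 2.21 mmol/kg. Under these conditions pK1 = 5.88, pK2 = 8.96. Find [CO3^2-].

[CO3²⁻] = 0.151 mmol/kg

α₂ = 1 / (1 + [H⁺]/K2 + [H⁺]²/(K1K2)) = 1 / (1 + 10^+1.13 + 10^-0.82)
   = 1 / (1 + 13.490 + 0.15136) = 1/14.641 = 0.06830
[CO3²⁻] = α₂ × DIC = 0.06830 × 2.21 = 0.151 mmol/kg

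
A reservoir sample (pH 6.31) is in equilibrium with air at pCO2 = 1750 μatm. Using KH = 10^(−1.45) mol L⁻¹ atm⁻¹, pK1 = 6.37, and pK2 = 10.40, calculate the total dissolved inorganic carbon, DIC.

[CO2*] = KH · pCO2 = 10^(−1.45) × 1750×10^-6 = 6.209×10^-5 mol/L
α₀ = 1/(1 + K1/[H⁺] + K1K2/[H⁺]²) = 1/(1 + 10^-0.06 + 10^-4.15) = 0.5345
DIC = [CO2*]/α₀ = 6.209×10^-5 / 0.5345 = 0.116 mmol/L

DIC = 0.116 mmol/L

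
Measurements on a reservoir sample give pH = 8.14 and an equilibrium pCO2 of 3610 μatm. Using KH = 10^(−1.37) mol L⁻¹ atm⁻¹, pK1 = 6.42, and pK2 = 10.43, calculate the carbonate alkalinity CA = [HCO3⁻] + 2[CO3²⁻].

[CO2*] = KH · pCO2 = 10^(−1.37) × 3610×10^-6 = 1.540×10^-4 mol/L
α₀ = 1/(1 + K1/[H⁺] + K1K2/[H⁺]²) = 1/(1 + 10^+1.72 + 10^-0.57) = 0.01860
DIC = [CO2*]/α₀ = 1.540×10^-4 / 0.01860 = 8.277 mmol/L
CA = (α₁ + 2α₂)·DIC = (0.9764 + 2×0.005008) × 8.277 = 8.16 mmol/L

CA = 8.16 mmol/L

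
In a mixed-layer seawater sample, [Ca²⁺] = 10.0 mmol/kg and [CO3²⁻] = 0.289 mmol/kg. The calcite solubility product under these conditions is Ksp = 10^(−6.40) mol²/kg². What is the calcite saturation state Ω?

Ω = 7.26

Ksp = 10^(−6.40) = 3.981×10^-7
Ω = [Ca²⁺][CO3²⁻]/Ksp = (10.0×10^-3)(0.289×10^-3) / 3.981×10^-7 = 7.26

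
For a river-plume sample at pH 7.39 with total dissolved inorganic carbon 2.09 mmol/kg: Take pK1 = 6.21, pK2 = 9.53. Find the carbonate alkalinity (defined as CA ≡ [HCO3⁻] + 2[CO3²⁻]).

CA = [HCO3⁻] + 2[CO3²⁻] = (α₁ + 2α₂)·DIC
At pH 7.39: [H⁺]/K1 = 10^-1.18 = 0.066069, K2/[H⁺] = 10^-2.14 = 0.0072444
α₁ = 1/(1 + 0.066069 + 0.0072444) = 1/1.0733 = 0.9317; α₂ = α₁·K2/[H⁺] = 0.006750
α₁ + 2α₂ = 0.9452
CA = 0.9452 × 2.09 = 1.98 mmol/kg

CA = 1.98 mmol/kg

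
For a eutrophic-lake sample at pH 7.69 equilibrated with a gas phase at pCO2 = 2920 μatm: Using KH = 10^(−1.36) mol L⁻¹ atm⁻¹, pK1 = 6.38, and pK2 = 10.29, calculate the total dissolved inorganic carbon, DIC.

DIC = 2.74 mmol/L

[CO2*] = KH · pCO2 = 10^(−1.36) × 2920×10^-6 = 1.275×10^-4 mol/L
α₀ = 1/(1 + K1/[H⁺] + K1K2/[H⁺]²) = 1/(1 + 10^+1.31 + 10^-1.29) = 0.04658
DIC = [CO2*]/α₀ = 1.275×10^-4 / 0.04658 = 2.74 mmol/L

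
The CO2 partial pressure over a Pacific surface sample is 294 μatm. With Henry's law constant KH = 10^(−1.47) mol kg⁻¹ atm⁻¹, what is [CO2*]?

[CO2*] = 9.96 μmol/kg

KH = 10^(−1.47) = 3.388×10^-2 mol kg⁻¹ atm⁻¹
[CO2*] = KH · pCO2 = 3.388×10^-2 × 294×10^-6 atm = 9.96×10^-6 mol/kg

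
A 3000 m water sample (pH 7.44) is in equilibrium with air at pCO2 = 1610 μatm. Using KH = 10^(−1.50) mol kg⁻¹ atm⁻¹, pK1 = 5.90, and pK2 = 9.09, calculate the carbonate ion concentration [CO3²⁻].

[CO2*] = KH · pCO2 = 10^(−1.50) × 1610×10^-6 = 5.091×10^-5 mol/kg
α₀ = 1/(1 + K1/[H⁺] + K1K2/[H⁺]²) = 1/(1 + 10^+1.54 + 10^-0.11) = 0.02743
DIC = [CO2*]/α₀ = 5.091×10^-5 / 0.02743 = 1.856 mmol/kg
[CO3²⁻] = α₂·DIC; α₂ = 0.02130, so [CO3²⁻] = 0.02130 × 1.856 = 0.0395 mmol/kg

[CO3²⁻] = 0.0395 mmol/kg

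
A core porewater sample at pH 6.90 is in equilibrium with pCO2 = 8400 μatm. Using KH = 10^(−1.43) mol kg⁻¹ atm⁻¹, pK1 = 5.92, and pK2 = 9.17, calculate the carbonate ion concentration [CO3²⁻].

[CO2*] = KH · pCO2 = 10^(−1.43) × 8400×10^-6 = 3.121×10^-4 mol/kg
α₀ = 1/(1 + K1/[H⁺] + K1K2/[H⁺]²) = 1/(1 + 10^+0.98 + 10^-1.29) = 0.09433
DIC = [CO2*]/α₀ = 3.121×10^-4 / 0.09433 = 3.309 mmol/kg
[CO3²⁻] = α₂·DIC; α₂ = 0.004838, so [CO3²⁻] = 0.004838 × 3.309 = 0.0160 mmol/kg = 16.0 μmol/kg

[CO3²⁻] = 16.0 μmol/kg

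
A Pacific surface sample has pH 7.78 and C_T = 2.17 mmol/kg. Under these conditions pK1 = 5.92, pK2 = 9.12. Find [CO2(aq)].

α₀ = 1 / (1 + K1/[H⁺] + K1K2/[H⁺]²) = 1 / (1 + 10^+1.86 + 10^+0.52)
   = 1 / (1 + 72.444 + 3.3113) = 1/76.755 = 0.01303
[CO2*] = α₀ × DIC = 0.01303 × 2.17 = 0.0283 mmol/kg

[CO2*] = 0.0283 mmol/kg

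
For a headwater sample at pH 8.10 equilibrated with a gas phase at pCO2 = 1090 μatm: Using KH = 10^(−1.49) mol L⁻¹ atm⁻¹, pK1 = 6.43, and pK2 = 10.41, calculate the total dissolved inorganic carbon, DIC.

DIC = 1.69 mmol/L

[CO2*] = KH · pCO2 = 10^(−1.49) × 1090×10^-6 = 3.527×10^-5 mol/L
α₀ = 1/(1 + K1/[H⁺] + K1K2/[H⁺]²) = 1/(1 + 10^+1.67 + 10^-0.64) = 0.02083
DIC = [CO2*]/α₀ = 3.527×10^-5 / 0.02083 = 1.69 mmol/L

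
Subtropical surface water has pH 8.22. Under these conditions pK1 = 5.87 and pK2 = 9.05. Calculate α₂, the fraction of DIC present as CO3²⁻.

α₂ = 0.128

α₂ = 1 / (1 + [H⁺]/K2 + [H⁺]²/(K1K2)) = 1 / (1 + 10^+0.83 + 10^-1.52)
   = 1 / (1 + 6.7608 + 0.030200) = 1/7.7910 = 0.1284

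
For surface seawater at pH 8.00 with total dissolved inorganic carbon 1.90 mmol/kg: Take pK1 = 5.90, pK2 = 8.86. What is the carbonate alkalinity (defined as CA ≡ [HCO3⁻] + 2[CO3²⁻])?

CA = 2.12 mmol/kg

CA = [HCO3⁻] + 2[CO3²⁻] = (α₁ + 2α₂)·DIC
At pH 8.00: [H⁺]/K1 = 10^-2.10 = 0.0079433, K2/[H⁺] = 10^-0.86 = 0.13804
α₁ = 1/(1 + 0.0079433 + 0.13804) = 1/1.1460 = 0.8726; α₂ = α₁·K2/[H⁺] = 0.1205
α₁ + 2α₂ = 1.1135
CA = 1.1135 × 1.90 = 2.12 mmol/kg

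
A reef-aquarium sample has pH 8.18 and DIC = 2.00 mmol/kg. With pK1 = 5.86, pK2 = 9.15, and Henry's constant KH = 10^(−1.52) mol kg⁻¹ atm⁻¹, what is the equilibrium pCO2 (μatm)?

α₀ = 1 / (1 + K1/[H⁺] + K1K2/[H⁺]²) = 1 / (1 + 10^+2.32 + 10^+1.35)
   = 1 / (1 + 208.93 + 22.387) = 1/232.32 = 0.004304
[CO2*] = α₀ × DIC = 0.004304 × 2.00 = 0.008609 mmol/kg = 8.609 μmol/kg
pCO2 = [CO2*]/KH = 8.609×10^-6 / 3.020×10^-2 = 285 μatm

pCO2 = 285 μatm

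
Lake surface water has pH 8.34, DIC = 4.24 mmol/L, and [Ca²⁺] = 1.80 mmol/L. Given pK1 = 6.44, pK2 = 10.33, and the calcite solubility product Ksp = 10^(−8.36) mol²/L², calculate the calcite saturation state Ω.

Ω = 17.5

α₂ = 1 / (1 + [H⁺]/K2 + [H⁺]²/(K1K2)) = 1 / (1 + 10^+1.99 + 10^+0.09)
   = 1 / (1 + 97.724 + 1.2303) = 1/99.954 = 0.01000
[CO3²⁻] = α₂ × DIC = 0.01000 × 4.24 = 0.04242 mmol/L
Ksp = 10^(−8.36) = 4.365×10^-9
Ω = [Ca²⁺][CO3²⁻]/Ksp = (1.80×10^-3)(4.242×10^-5) / 4.365×10^-9 = 17.5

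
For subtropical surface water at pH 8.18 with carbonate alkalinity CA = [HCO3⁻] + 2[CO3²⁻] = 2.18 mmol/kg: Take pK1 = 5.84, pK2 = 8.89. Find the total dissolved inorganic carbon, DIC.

DIC = 1.88 mmol/kg

CA = [HCO3⁻] + 2[CO3²⁻] = (α₁ + 2α₂)·DIC
At pH 8.18: [H⁺]/K1 = 10^-2.34 = 0.0045709, K2/[H⁺] = 10^-0.71 = 0.19498
α₁ = 1/(1 + 0.0045709 + 0.19498) = 1/1.1996 = 0.8336; α₂ = α₁·K2/[H⁺] = 0.1625
α₁ + 2α₂ = 1.1587
DIC = CA / (α₁ + 2α₂) = 2.18 / 1.1587 = 1.88 mmol/kg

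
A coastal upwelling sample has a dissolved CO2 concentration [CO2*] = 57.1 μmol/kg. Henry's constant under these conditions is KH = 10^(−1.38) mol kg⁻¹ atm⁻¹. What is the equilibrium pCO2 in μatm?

pCO2 = 1370 μatm

KH = 10^(−1.38) = 4.169×10^-2 mol kg⁻¹ atm⁻¹
pCO2 = [CO2*]/KH = 57.1×10^-6 / 4.169×10^-2 = 1.37×10^-3 atm = 1370 μatm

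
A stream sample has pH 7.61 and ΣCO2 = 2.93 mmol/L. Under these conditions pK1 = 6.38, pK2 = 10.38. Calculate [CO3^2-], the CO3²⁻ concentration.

[CO3²⁻] = 4.69 μmol/L

α₂ = 1 / (1 + [H⁺]/K2 + [H⁺]²/(K1K2)) = 1 / (1 + 10^+2.77 + 10^+1.54)
   = 1 / (1 + 588.84 + 34.674) = 1/624.52 = 0.001601
[CO3²⁻] = α₂ × DIC = 0.001601 × 2.93 = 0.00469 mmol/L = 4.69 μmol/L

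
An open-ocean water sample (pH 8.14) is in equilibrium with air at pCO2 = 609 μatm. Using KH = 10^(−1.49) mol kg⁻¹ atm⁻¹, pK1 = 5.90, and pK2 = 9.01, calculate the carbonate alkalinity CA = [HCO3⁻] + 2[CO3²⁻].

CA = 4.35 mmol/kg

[CO2*] = KH · pCO2 = 10^(−1.49) × 609×10^-6 = 1.971×10^-5 mol/kg
α₀ = 1/(1 + K1/[H⁺] + K1K2/[H⁺]²) = 1/(1 + 10^+2.24 + 10^+1.37) = 0.005045
DIC = [CO2*]/α₀ = 1.971×10^-5 / 0.005045 = 3.906 mmol/kg
CA = (α₁ + 2α₂)·DIC = (0.8767 + 2×0.1183) × 3.906 = 4.35 mmol/kg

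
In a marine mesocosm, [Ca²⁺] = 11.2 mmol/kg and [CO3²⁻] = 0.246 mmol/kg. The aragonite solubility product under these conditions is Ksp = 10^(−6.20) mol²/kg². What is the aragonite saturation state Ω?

Ksp = 10^(−6.20) = 6.310×10^-7
Ω = [Ca²⁺][CO3²⁻]/Ksp = (11.2×10^-3)(0.246×10^-3) / 6.310×10^-7 = 4.37

Ω = 4.37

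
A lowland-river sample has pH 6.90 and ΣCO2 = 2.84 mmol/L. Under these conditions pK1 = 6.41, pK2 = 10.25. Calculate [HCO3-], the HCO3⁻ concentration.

[HCO3⁻] = 2.14 mmol/L

α₁ = 1 / (1 + [H⁺]/K1 + K2/[H⁺]) = 1 / (1 + 10^-0.49 + 10^-3.35)
   = 1 / (1 + 0.32359 + 0.00044668) = 1/1.3240 = 0.7553
[HCO3⁻] = α₁ × DIC = 0.7553 × 2.84 = 2.14 mmol/L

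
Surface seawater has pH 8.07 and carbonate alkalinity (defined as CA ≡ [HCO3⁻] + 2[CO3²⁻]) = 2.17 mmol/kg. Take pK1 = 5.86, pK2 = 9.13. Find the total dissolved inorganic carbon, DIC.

CA = [HCO3⁻] + 2[CO3²⁻] = (α₁ + 2α₂)·DIC
At pH 8.07: [H⁺]/K1 = 10^-2.21 = 0.0061660, K2/[H⁺] = 10^-1.06 = 0.087096
α₁ = 1/(1 + 0.0061660 + 0.087096) = 1/1.0933 = 0.9147; α₂ = α₁·K2/[H⁺] = 0.07967
α₁ + 2α₂ = 1.0740
DIC = CA / (α₁ + 2α₂) = 2.17 / 1.0740 = 2.02 mmol/kg

DIC = 2.02 mmol/kg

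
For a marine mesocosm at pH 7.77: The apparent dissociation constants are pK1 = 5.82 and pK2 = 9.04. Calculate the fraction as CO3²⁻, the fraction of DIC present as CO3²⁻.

α₂ = 0.0504

α₂ = 1 / (1 + [H⁺]/K2 + [H⁺]²/(K1K2)) = 1 / (1 + 10^+1.27 + 10^-0.68)
   = 1 / (1 + 18.621 + 0.20893) = 1/19.830 = 0.05043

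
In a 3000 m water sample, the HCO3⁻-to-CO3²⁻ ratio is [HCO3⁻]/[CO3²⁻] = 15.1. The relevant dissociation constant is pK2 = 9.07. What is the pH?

From K2 = [H⁺][CO3²⁻]/[HCO3⁻]:  pH = pK2 − log₁₀([HCO3⁻]/[CO3²⁻])
log₁₀(15.1) = +1.179
pH = 9.07 − (+1.179) = 7.89

pH = 7.89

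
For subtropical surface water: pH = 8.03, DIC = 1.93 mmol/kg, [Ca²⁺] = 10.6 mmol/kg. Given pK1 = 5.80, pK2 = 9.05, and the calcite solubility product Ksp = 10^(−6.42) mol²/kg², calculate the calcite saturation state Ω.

Ω = 4.67

α₂ = 1 / (1 + [H⁺]/K2 + [H⁺]²/(K1K2)) = 1 / (1 + 10^+1.02 + 10^-1.21)
   = 1 / (1 + 10.471 + 0.061660) = 1/11.533 = 0.08671
[CO3²⁻] = α₂ × DIC = 0.08671 × 1.93 = 0.1673 mmol/kg
Ksp = 10^(−6.42) = 3.802×10^-7
Ω = [Ca²⁺][CO3²⁻]/Ksp = (10.6×10^-3)(1.673×10^-4) / 3.802×10^-7 = 4.67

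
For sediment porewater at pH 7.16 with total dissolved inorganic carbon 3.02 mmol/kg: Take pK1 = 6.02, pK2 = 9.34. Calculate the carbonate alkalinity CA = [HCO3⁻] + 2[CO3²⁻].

CA = 2.84 mmol/kg

CA = [HCO3⁻] + 2[CO3²⁻] = (α₁ + 2α₂)·DIC
At pH 7.16: [H⁺]/K1 = 10^-1.14 = 0.072444, K2/[H⁺] = 10^-2.18 = 0.0066069
α₁ = 1/(1 + 0.072444 + 0.0066069) = 1/1.0791 = 0.9267; α₂ = α₁·K2/[H⁺] = 0.006123
α₁ + 2α₂ = 0.9390
CA = 0.9390 × 3.02 = 2.84 mmol/kg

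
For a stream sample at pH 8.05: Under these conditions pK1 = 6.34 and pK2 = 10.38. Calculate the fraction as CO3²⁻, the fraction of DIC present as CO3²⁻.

α₂ = 0.00457

α₂ = 1 / (1 + [H⁺]/K2 + [H⁺]²/(K1K2)) = 1 / (1 + 10^+2.33 + 10^+0.62)
   = 1 / (1 + 213.80 + 4.1687) = 1/218.96 = 0.004567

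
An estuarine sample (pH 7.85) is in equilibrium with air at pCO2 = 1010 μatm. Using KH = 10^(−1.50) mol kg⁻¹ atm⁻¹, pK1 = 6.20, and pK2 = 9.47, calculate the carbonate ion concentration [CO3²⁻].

[CO3²⁻] = 0.0342 mmol/kg

[CO2*] = KH · pCO2 = 10^(−1.50) × 1010×10^-6 = 3.194×10^-5 mol/kg
α₀ = 1/(1 + K1/[H⁺] + K1K2/[H⁺]²) = 1/(1 + 10^+1.65 + 10^+0.03) = 0.02140
DIC = [CO2*]/α₀ = 3.194×10^-5 / 0.02140 = 1.493 mmol/kg
[CO3²⁻] = α₂·DIC; α₂ = 0.02293, so [CO3²⁻] = 0.02293 × 1.493 = 0.0342 mmol/kg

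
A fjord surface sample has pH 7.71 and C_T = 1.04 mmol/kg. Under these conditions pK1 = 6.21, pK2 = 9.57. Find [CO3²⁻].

α₂ = 1 / (1 + [H⁺]/K2 + [H⁺]²/(K1K2)) = 1 / (1 + 10^+1.86 + 10^+0.36)
   = 1 / (1 + 72.444 + 2.2909) = 1/75.734 = 0.01320
[CO3²⁻] = α₂ × DIC = 0.01320 × 1.04 = 0.0137 mmol/kg = 13.7 μmol/kg

[CO3²⁻] = 13.7 μmol/kg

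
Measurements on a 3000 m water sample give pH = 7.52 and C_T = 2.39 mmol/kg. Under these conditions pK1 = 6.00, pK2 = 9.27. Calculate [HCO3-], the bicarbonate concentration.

[HCO3⁻] = 2.28 mmol/kg

α₁ = 1 / (1 + [H⁺]/K1 + K2/[H⁺]) = 1 / (1 + 10^-1.52 + 10^-1.75)
   = 1 / (1 + 0.030200 + 0.017783) = 1/1.0480 = 0.9542
[HCO3⁻] = α₁ × DIC = 0.9542 × 2.39 = 2.28 mmol/kg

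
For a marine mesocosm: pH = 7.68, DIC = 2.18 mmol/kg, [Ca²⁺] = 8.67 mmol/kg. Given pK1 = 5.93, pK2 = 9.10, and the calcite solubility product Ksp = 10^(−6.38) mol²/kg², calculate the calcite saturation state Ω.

Ω = 1.63

α₂ = 1 / (1 + [H⁺]/K2 + [H⁺]²/(K1K2)) = 1 / (1 + 10^+1.42 + 10^-0.33)
   = 1 / (1 + 26.303 + 0.46774) = 1/27.770 = 0.03601
[CO3²⁻] = α₂ × DIC = 0.03601 × 2.18 = 0.07850 mmol/kg
Ksp = 10^(−6.38) = 4.169×10^-7
Ω = [Ca²⁺][CO3²⁻]/Ksp = (8.67×10^-3)(7.850×10^-5) / 4.169×10^-7 = 1.63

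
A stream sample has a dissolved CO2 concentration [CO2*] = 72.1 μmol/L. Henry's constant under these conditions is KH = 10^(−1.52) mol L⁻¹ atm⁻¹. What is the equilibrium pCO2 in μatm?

KH = 10^(−1.52) = 3.020×10^-2 mol L⁻¹ atm⁻¹
pCO2 = [CO2*]/KH = 72.1×10^-6 / 3.020×10^-2 = 2.39×10^-3 atm = 2390 μatm

pCO2 = 2390 μatm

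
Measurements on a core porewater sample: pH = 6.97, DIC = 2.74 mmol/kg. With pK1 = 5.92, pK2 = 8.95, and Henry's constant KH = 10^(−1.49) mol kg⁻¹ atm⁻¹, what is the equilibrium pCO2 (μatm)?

α₀ = 1 / (1 + K1/[H⁺] + K1K2/[H⁺]²) = 1 / (1 + 10^+1.05 + 10^-0.93)
   = 1 / (1 + 11.220 + 0.11749) = 1/12.338 = 0.08105
[CO2*] = α₀ × DIC = 0.08105 × 2.74 = 0.2221 mmol/kg
pCO2 = [CO2*]/KH = 2.221×10^-4 / 3.236×10^-2 = 6860 μatm

pCO2 = 6860 μatm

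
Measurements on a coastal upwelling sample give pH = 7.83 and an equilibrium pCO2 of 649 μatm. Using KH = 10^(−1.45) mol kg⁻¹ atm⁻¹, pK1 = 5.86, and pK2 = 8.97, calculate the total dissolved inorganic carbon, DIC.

DIC = 2.33 mmol/kg

[CO2*] = KH · pCO2 = 10^(−1.45) × 649×10^-6 = 2.303×10^-5 mol/kg
α₀ = 1/(1 + K1/[H⁺] + K1K2/[H⁺]²) = 1/(1 + 10^+1.97 + 10^+0.83) = 0.009893
DIC = [CO2*]/α₀ = 2.303×10^-5 / 0.009893 = 2.33 mmol/kg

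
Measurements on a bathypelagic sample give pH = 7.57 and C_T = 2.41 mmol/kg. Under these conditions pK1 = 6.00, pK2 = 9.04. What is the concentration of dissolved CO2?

α₀ = 1 / (1 + K1/[H⁺] + K1K2/[H⁺]²) = 1 / (1 + 10^+1.57 + 10^+0.10)
   = 1 / (1 + 37.154 + 1.2589) = 1/39.412 = 0.02537
[CO2*] = α₀ × DIC = 0.02537 × 2.41 = 0.0611 mmol/kg

[CO2*] = 0.0611 mmol/kg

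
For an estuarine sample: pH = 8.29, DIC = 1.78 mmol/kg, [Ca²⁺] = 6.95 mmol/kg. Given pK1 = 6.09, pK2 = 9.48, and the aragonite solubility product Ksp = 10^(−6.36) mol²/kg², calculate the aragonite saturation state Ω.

α₂ = 1 / (1 + [H⁺]/K2 + [H⁺]²/(K1K2)) = 1 / (1 + 10^+1.19 + 10^-1.01)
   = 1 / (1 + 15.488 + 0.097724) = 1/16.586 = 0.06029
[CO3²⁻] = α₂ × DIC = 0.06029 × 1.78 = 0.1073 mmol/kg
Ksp = 10^(−6.36) = 4.365×10^-7
Ω = [Ca²⁺][CO3²⁻]/Ksp = (6.95×10^-3)(1.073×10^-4) / 4.365×10^-7 = 1.71

Ω = 1.71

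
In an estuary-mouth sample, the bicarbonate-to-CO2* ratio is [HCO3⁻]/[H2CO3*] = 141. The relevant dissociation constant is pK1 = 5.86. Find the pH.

From K1 = [H⁺][HCO3⁻]/[H2CO3*]:  pH = pK1 + log₁₀([HCO3⁻]/[H2CO3*])
log₁₀(141) = +2.149
pH = 5.86 + (+2.149) = 8.01

pH = 8.01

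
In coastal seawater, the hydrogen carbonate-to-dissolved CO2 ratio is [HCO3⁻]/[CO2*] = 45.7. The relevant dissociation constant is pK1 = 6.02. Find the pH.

pH = 7.68

From K1 = [H⁺][HCO3⁻]/[CO2*]:  pH = pK1 + log₁₀([HCO3⁻]/[CO2*])
log₁₀(45.7) = +1.660
pH = 6.02 + (+1.660) = 7.68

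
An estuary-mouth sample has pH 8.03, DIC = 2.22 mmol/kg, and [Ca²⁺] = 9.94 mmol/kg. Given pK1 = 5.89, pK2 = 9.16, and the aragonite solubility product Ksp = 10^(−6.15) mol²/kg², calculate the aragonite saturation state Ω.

α₂ = 1 / (1 + [H⁺]/K2 + [H⁺]²/(K1K2)) = 1 / (1 + 10^+1.13 + 10^-1.01)
   = 1 / (1 + 13.490 + 0.097724) = 1/14.587 = 0.06855
[CO3²⁻] = α₂ × DIC = 0.06855 × 2.22 = 0.1522 mmol/kg
Ksp = 10^(−6.15) = 7.079×10^-7
Ω = [Ca²⁺][CO3²⁻]/Ksp = (9.94×10^-3)(1.522×10^-4) / 7.079×10^-7 = 2.14

Ω = 2.14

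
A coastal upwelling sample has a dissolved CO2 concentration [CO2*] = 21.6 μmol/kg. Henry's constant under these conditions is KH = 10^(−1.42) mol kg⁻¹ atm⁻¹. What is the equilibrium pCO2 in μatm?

pCO2 = 568 μatm

KH = 10^(−1.42) = 3.802×10^-2 mol kg⁻¹ atm⁻¹
pCO2 = [CO2*]/KH = 21.6×10^-6 / 3.802×10^-2 = 5.68×10^-4 atm = 568 μatm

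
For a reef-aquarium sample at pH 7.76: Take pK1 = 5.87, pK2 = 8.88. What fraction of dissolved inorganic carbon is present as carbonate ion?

α₂ = 1 / (1 + [H⁺]/K2 + [H⁺]²/(K1K2)) = 1 / (1 + 10^+1.12 + 10^-0.77)
   = 1 / (1 + 13.183 + 0.16982) = 1/14.352 = 0.06967

α₂ = 0.0697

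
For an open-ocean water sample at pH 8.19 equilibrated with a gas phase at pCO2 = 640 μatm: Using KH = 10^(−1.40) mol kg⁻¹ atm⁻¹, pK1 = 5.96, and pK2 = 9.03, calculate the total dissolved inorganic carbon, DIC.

DIC = 4.98 mmol/kg

[CO2*] = KH · pCO2 = 10^(−1.40) × 640×10^-6 = 2.548×10^-5 mol/kg
α₀ = 1/(1 + K1/[H⁺] + K1K2/[H⁺]²) = 1/(1 + 10^+2.23 + 10^+1.39) = 0.005118
DIC = [CO2*]/α₀ = 2.548×10^-5 / 0.005118 = 4.98 mmol/kg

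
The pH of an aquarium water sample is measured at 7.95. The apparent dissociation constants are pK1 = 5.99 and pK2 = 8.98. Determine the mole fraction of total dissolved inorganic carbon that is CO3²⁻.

α₂ = 0.0845

α₂ = 1 / (1 + [H⁺]/K2 + [H⁺]²/(K1K2)) = 1 / (1 + 10^+1.03 + 10^-0.93)
   = 1 / (1 + 10.715 + 0.11749) = 1/11.833 = 0.08451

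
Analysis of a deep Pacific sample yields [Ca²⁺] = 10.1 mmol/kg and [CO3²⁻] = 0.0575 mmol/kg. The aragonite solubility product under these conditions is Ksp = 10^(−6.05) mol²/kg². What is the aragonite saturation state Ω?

Ω = 0.652

Ksp = 10^(−6.05) = 8.913×10^-7
Ω = [Ca²⁺][CO3²⁻]/Ksp = (10.1×10^-3)(0.0575×10^-3) / 8.913×10^-7 = 0.652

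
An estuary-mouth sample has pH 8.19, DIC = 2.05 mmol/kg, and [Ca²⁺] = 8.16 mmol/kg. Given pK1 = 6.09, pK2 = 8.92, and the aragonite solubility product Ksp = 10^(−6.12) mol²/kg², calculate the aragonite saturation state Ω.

Ω = 3.44

α₂ = 1 / (1 + [H⁺]/K2 + [H⁺]²/(K1K2)) = 1 / (1 + 10^+0.73 + 10^-1.37)
   = 1 / (1 + 5.3703 + 0.042658) = 1/6.4130 = 0.1559
[CO3²⁻] = α₂ × DIC = 0.1559 × 2.05 = 0.3197 mmol/kg
Ksp = 10^(−6.12) = 7.586×10^-7
Ω = [Ca²⁺][CO3²⁻]/Ksp = (8.16×10^-3)(3.197×10^-4) / 7.586×10^-7 = 3.44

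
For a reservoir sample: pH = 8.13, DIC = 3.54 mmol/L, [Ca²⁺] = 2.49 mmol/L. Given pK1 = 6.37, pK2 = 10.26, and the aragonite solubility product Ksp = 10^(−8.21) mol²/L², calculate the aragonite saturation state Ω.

Ω = 10.3

α₂ = 1 / (1 + [H⁺]/K2 + [H⁺]²/(K1K2)) = 1 / (1 + 10^+2.13 + 10^+0.37)
   = 1 / (1 + 134.90 + 2.3442) = 1/138.24 = 0.007234
[CO3²⁻] = α₂ × DIC = 0.007234 × 3.54 = 0.02561 mmol/L
Ksp = 10^(−8.21) = 6.166×10^-9
Ω = [Ca²⁺][CO3²⁻]/Ksp = (2.49×10^-3)(2.561×10^-5) / 6.166×10^-9 = 10.3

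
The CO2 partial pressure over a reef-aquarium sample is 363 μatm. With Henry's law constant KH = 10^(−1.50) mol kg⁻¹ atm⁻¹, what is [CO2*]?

KH = 10^(−1.50) = 3.162×10^-2 mol kg⁻¹ atm⁻¹
[CO2*] = KH · pCO2 = 3.162×10^-2 × 363×10^-6 atm = 1.15×10^-5 mol/kg

[CO2*] = 11.5 μmol/kg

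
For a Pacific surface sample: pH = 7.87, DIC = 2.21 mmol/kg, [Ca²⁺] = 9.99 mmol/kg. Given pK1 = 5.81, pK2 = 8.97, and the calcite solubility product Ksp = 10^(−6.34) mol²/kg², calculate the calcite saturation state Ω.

α₂ = 1 / (1 + [H⁺]/K2 + [H⁺]²/(K1K2)) = 1 / (1 + 10^+1.10 + 10^-0.96)
   = 1 / (1 + 12.589 + 0.10965) = 1/13.699 = 0.07300
[CO3²⁻] = α₂ × DIC = 0.07300 × 2.21 = 0.1613 mmol/kg
Ksp = 10^(−6.34) = 4.571×10^-7
Ω = [Ca²⁺][CO3²⁻]/Ksp = (9.99×10^-3)(1.613×10^-4) / 4.571×10^-7 = 3.53

Ω = 3.53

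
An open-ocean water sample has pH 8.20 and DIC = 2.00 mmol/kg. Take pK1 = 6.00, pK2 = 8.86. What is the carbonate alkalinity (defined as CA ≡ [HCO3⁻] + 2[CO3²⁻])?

CA = [HCO3⁻] + 2[CO3²⁻] = (α₁ + 2α₂)·DIC
At pH 8.20: [H⁺]/K1 = 10^-2.20 = 0.0063096, K2/[H⁺] = 10^-0.66 = 0.21878
α₁ = 1/(1 + 0.0063096 + 0.21878) = 1/1.2251 = 0.8163; α₂ = α₁·K2/[H⁺] = 0.1786
α₁ + 2α₂ = 1.1734
CA = 1.1734 × 2.00 = 2.35 mmol/kg

CA = 2.35 mmol/kg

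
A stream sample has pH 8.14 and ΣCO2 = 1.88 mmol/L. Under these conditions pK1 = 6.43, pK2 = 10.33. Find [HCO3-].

α₁ = 1 / (1 + [H⁺]/K1 + K2/[H⁺]) = 1 / (1 + 10^-1.71 + 10^-2.19)
   = 1 / (1 + 0.019498 + 0.0064565) = 1/1.0260 = 0.9747
[HCO3⁻] = α₁ × DIC = 0.9747 × 1.88 = 1.83 mmol/L

[HCO3⁻] = 1.83 mmol/L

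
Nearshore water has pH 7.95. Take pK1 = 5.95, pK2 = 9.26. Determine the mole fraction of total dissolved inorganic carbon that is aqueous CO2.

α₀ = 1 / (1 + K1/[H⁺] + K1K2/[H⁺]²) = 1 / (1 + 10^+2.00 + 10^+0.69)
   = 1 / (1 + 100.00 + 4.8978) = 1/105.90 = 0.009443

α₀ = 0.00944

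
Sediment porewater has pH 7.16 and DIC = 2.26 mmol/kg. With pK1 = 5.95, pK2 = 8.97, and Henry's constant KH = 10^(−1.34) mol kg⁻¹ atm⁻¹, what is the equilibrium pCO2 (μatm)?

pCO2 = 2830 μatm

α₀ = 1 / (1 + K1/[H⁺] + K1K2/[H⁺]²) = 1 / (1 + 10^+1.21 + 10^-0.60)
   = 1 / (1 + 16.218 + 0.25119) = 1/17.469 = 0.05724
[CO2*] = α₀ × DIC = 0.05724 × 2.26 = 0.1294 mmol/kg
pCO2 = [CO2*]/KH = 1.294×10^-4 / 4.571×10^-2 = 2830 μatm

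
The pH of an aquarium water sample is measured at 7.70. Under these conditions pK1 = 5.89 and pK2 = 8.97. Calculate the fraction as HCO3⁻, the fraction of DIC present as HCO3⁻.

α₁ = 1 / (1 + [H⁺]/K1 + K2/[H⁺]) = 1 / (1 + 10^-1.81 + 10^-1.27)
   = 1 / (1 + 0.015488 + 0.053703) = 1/1.0692 = 0.9353

α₁ = 0.935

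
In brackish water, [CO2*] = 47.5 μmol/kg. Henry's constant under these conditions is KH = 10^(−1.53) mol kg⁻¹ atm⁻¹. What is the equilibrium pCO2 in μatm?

KH = 10^(−1.53) = 2.951×10^-2 mol kg⁻¹ atm⁻¹
pCO2 = [CO2*]/KH = 47.5×10^-6 / 2.951×10^-2 = 1.61×10^-3 atm = 1610 μatm

pCO2 = 1610 μatm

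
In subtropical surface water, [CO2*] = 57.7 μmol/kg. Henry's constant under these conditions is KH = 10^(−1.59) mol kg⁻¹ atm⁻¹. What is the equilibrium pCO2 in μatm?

pCO2 = 2240 μatm

KH = 10^(−1.59) = 2.570×10^-2 mol kg⁻¹ atm⁻¹
pCO2 = [CO2*]/KH = 57.7×10^-6 / 2.570×10^-2 = 2.24×10^-3 atm = 2240 μatm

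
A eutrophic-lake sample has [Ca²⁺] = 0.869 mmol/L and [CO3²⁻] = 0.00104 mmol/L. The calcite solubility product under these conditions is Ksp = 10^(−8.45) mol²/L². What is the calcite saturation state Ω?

Ksp = 10^(−8.45) = 3.548×10^-9
Ω = [Ca²⁺][CO3²⁻]/Ksp = (0.869×10^-3)(0.00104×10^-3) / 3.548×10^-9 = 0.255

Ω = 0.255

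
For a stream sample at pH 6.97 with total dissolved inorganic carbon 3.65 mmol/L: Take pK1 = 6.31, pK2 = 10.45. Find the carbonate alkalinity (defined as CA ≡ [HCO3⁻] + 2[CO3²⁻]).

CA = 3.00 mmol/L

CA = [HCO3⁻] + 2[CO3²⁻] = (α₁ + 2α₂)·DIC
At pH 6.97: [H⁺]/K1 = 10^-0.66 = 0.21878, K2/[H⁺] = 10^-3.48 = 0.00033113
α₁ = 1/(1 + 0.21878 + 0.00033113) = 1/1.2191 = 0.8203; α₂ = α₁·K2/[H⁺] = 0.0002716
α₁ + 2α₂ = 0.8208
CA = 0.8208 × 3.65 = 3.00 mmol/L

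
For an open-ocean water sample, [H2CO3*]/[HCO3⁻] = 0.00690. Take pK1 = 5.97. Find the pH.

pH = 8.13

From K1 = [H⁺][HCO3⁻]/[H2CO3*]:  pH = pK1 − log₁₀([H2CO3*]/[HCO3⁻])
log₁₀(0.00690) = -2.161
pH = 5.97 − (-2.161) = 8.13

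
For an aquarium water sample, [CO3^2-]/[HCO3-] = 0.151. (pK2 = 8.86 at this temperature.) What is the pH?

From K2 = [H⁺][CO3^2-]/[HCO3-]:  pH = pK2 + log₁₀([CO3^2-]/[HCO3-])
log₁₀(0.151) = -0.821
pH = 8.86 + (-0.821) = 8.04

pH = 8.04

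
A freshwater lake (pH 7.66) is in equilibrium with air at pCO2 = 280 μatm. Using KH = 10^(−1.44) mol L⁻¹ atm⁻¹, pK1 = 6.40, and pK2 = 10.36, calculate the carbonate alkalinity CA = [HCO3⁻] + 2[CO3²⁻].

[CO2*] = KH · pCO2 = 10^(−1.44) × 280×10^-6 = 1.017×10^-5 mol/L
α₀ = 1/(1 + K1/[H⁺] + K1K2/[H⁺]²) = 1/(1 + 10^+1.26 + 10^-1.44) = 0.05199
DIC = [CO2*]/α₀ = 1.017×10^-5 / 0.05199 = 0.1955 mmol/L
CA = (α₁ + 2α₂)·DIC = (0.9461 + 2×0.001888) × 0.1955 = 0.186 mmol/L

CA = 0.186 mmol/L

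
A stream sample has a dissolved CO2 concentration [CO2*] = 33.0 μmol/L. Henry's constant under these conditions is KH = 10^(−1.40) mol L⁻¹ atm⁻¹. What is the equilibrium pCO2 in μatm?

pCO2 = 829 μatm

KH = 10^(−1.40) = 3.981×10^-2 mol L⁻¹ atm⁻¹
pCO2 = [CO2*]/KH = 33.0×10^-6 / 3.981×10^-2 = 8.29×10^-4 atm = 829 μatm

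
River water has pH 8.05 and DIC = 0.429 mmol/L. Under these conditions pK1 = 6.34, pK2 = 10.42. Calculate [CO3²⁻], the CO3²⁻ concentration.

[CO3²⁻] = 1.79 μmol/L

α₂ = 1 / (1 + [H⁺]/K2 + [H⁺]²/(K1K2)) = 1 / (1 + 10^+2.37 + 10^+0.66)
   = 1 / (1 + 234.42 + 4.5709) = 1/239.99 = 0.004167
[CO3²⁻] = α₂ × DIC = 0.004167 × 0.429 = 0.00179 mmol/L = 1.79 μmol/L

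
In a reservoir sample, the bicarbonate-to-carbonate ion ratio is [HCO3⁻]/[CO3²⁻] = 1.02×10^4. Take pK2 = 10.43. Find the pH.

From K2 = [H⁺][CO3²⁻]/[HCO3⁻]:  pH = pK2 − log₁₀([HCO3⁻]/[CO3²⁻])
log₁₀(1.02×10^4) = +4.009
pH = 10.43 − (+4.009) = 6.42

pH = 6.42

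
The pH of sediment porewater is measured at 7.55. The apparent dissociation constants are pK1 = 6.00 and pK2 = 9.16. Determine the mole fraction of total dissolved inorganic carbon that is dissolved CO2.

α₀ = 1 / (1 + K1/[H⁺] + K1K2/[H⁺]²) = 1 / (1 + 10^+1.55 + 10^-0.06)
   = 1 / (1 + 35.481 + 0.87096) = 1/37.352 = 0.02677

α₀ = 0.0268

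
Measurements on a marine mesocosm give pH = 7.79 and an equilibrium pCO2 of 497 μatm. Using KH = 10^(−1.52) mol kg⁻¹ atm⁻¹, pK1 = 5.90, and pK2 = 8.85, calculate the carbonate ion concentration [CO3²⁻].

[CO3²⁻] = 0.101 mmol/kg

[CO2*] = KH · pCO2 = 10^(−1.52) × 497×10^-6 = 1.501×10^-5 mol/kg
α₀ = 1/(1 + K1/[H⁺] + K1K2/[H⁺]²) = 1/(1 + 10^+1.89 + 10^+0.83) = 0.01171
DIC = [CO2*]/α₀ = 1.501×10^-5 / 0.01171 = 1.282 mmol/kg
[CO3²⁻] = α₂·DIC; α₂ = 0.07918, so [CO3²⁻] = 0.07918 × 1.282 = 0.101 mmol/kg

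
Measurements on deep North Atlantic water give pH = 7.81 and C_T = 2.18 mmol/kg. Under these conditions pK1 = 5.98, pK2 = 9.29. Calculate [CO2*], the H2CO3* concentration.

α₀ = 1 / (1 + K1/[H⁺] + K1K2/[H⁺]²) = 1 / (1 + 10^+1.83 + 10^+0.35)
   = 1 / (1 + 67.608 + 2.2387) = 1/70.847 = 0.01411
[CO2*] = α₀ × DIC = 0.01411 × 2.18 = 0.0308 mmol/kg

[CO2*] = 0.0308 mmol/kg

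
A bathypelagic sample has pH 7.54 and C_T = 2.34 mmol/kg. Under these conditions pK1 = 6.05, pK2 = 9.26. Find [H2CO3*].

α₀ = 1 / (1 + K1/[H⁺] + K1K2/[H⁺]²) = 1 / (1 + 10^+1.49 + 10^-0.23)
   = 1 / (1 + 30.903 + 0.58884) = 1/32.492 = 0.03078
[CO2*] = α₀ × DIC = 0.03078 × 2.34 = 0.0720 mmol/kg

[CO2*] = 0.0720 mmol/kg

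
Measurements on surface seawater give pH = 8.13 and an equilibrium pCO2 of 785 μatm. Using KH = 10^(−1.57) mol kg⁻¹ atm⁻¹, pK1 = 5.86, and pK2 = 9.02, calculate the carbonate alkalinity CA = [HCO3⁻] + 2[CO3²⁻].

[CO2*] = KH · pCO2 = 10^(−1.57) × 785×10^-6 = 2.113×10^-5 mol/kg
α₀ = 1/(1 + K1/[H⁺] + K1K2/[H⁺]²) = 1/(1 + 10^+2.27 + 10^+1.38) = 0.004735
DIC = [CO2*]/α₀ = 2.113×10^-5 / 0.004735 = 4.462 mmol/kg
CA = (α₁ + 2α₂)·DIC = (0.8817 + 2×0.1136) × 4.462 = 4.95 mmol/kg

CA = 4.95 mmol/kg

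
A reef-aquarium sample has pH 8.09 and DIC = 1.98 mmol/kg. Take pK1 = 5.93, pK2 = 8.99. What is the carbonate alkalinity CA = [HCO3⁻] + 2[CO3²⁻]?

CA = 2.19 mmol/kg

CA = [HCO3⁻] + 2[CO3²⁻] = (α₁ + 2α₂)·DIC
At pH 8.09: [H⁺]/K1 = 10^-2.16 = 0.0069183, K2/[H⁺] = 10^-0.90 = 0.12589
α₁ = 1/(1 + 0.0069183 + 0.12589) = 1/1.1328 = 0.8828; α₂ = α₁·K2/[H⁺] = 0.1111
α₁ + 2α₂ = 1.1050
CA = 1.1050 × 1.98 = 2.19 mmol/kg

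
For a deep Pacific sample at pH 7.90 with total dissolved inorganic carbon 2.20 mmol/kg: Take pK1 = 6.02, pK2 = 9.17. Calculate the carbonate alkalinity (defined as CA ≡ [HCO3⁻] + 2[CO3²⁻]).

CA = [HCO3⁻] + 2[CO3²⁻] = (α₁ + 2α₂)·DIC
At pH 7.90: [H⁺]/K1 = 10^-1.88 = 0.013183, K2/[H⁺] = 10^-1.27 = 0.053703
α₁ = 1/(1 + 0.013183 + 0.053703) = 1/1.0669 = 0.9373; α₂ = α₁·K2/[H⁺] = 0.05034
α₁ + 2α₂ = 1.0380
CA = 1.0380 × 2.20 = 2.28 mmol/kg

CA = 2.28 mmol/kg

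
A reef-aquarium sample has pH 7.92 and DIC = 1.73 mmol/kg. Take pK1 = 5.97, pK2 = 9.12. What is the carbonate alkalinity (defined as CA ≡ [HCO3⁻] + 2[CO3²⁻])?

CA = 1.81 mmol/kg

CA = [HCO3⁻] + 2[CO3²⁻] = (α₁ + 2α₂)·DIC
At pH 7.92: [H⁺]/K1 = 10^-1.95 = 0.011220, K2/[H⁺] = 10^-1.20 = 0.063096
α₁ = 1/(1 + 0.011220 + 0.063096) = 1/1.0743 = 0.9308; α₂ = α₁·K2/[H⁺] = 0.05873
α₁ + 2α₂ = 1.0483
CA = 1.0483 × 1.73 = 1.81 mmol/kg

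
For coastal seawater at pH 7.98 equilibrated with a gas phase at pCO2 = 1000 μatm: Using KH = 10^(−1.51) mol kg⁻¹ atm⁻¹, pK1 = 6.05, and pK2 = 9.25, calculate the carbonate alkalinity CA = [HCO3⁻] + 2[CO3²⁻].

CA = 2.91 mmol/kg

[CO2*] = KH · pCO2 = 10^(−1.51) × 1000×10^-6 = 3.090×10^-5 mol/kg
α₀ = 1/(1 + K1/[H⁺] + K1K2/[H⁺]²) = 1/(1 + 10^+1.93 + 10^+0.66) = 0.01103
DIC = [CO2*]/α₀ = 3.090×10^-5 / 0.01103 = 2.802 mmol/kg
CA = (α₁ + 2α₂)·DIC = (0.9386 + 2×0.05040) × 2.802 = 2.91 mmol/kg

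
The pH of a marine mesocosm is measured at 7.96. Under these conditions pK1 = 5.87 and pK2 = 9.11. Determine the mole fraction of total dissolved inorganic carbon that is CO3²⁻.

α₂ = 0.0656

α₂ = 1 / (1 + [H⁺]/K2 + [H⁺]²/(K1K2)) = 1 / (1 + 10^+1.15 + 10^-0.94)
   = 1 / (1 + 14.125 + 0.11482) = 1/15.240 = 0.06562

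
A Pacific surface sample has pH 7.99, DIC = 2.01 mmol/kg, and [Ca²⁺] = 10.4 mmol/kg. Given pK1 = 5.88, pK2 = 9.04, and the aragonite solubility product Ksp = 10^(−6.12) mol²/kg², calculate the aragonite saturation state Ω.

α₂ = 1 / (1 + [H⁺]/K2 + [H⁺]²/(K1K2)) = 1 / (1 + 10^+1.05 + 10^-1.06)
   = 1 / (1 + 11.220 + 0.087096) = 1/12.307 = 0.08125
[CO3²⁻] = α₂ × DIC = 0.08125 × 2.01 = 0.1633 mmol/kg
Ksp = 10^(−6.12) = 7.586×10^-7
Ω = [Ca²⁺][CO3²⁻]/Ksp = (10.4×10^-3)(1.633×10^-4) / 7.586×10^-7 = 2.24

Ω = 2.24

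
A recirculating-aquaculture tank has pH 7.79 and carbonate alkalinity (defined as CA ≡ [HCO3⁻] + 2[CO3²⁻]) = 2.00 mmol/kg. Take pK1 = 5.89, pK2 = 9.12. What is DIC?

CA = [HCO3⁻] + 2[CO3²⁻] = (α₁ + 2α₂)·DIC
At pH 7.79: [H⁺]/K1 = 10^-1.90 = 0.012589, K2/[H⁺] = 10^-1.33 = 0.046774
α₁ = 1/(1 + 0.012589 + 0.046774) = 1/1.0594 = 0.9440; α₂ = α₁·K2/[H⁺] = 0.04415
α₁ + 2α₂ = 1.0323
DIC = CA / (α₁ + 2α₂) = 2.00 / 1.0323 = 1.94 mmol/kg

DIC = 1.94 mmol/kg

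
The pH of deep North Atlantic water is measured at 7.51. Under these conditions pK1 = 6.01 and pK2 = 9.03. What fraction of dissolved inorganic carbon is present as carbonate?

α₂ = 1 / (1 + [H⁺]/K2 + [H⁺]²/(K1K2)) = 1 / (1 + 10^+1.52 + 10^+0.02)
   = 1 / (1 + 33.113 + 1.0471) = 1/35.160 = 0.02844

α₂ = 0.0284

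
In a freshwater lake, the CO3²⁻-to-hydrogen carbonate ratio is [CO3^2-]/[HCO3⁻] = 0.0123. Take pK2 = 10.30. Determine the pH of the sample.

pH = 8.39

From K2 = [H⁺][CO3^2-]/[HCO3⁻]:  pH = pK2 + log₁₀([CO3^2-]/[HCO3⁻])
log₁₀(0.0123) = -1.910
pH = 10.30 + (-1.910) = 8.39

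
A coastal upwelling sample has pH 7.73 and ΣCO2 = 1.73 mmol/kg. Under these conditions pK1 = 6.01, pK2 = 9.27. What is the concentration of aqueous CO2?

[CO2*] = 0.0315 mmol/kg

α₀ = 1 / (1 + K1/[H⁺] + K1K2/[H⁺]²) = 1 / (1 + 10^+1.72 + 10^+0.18)
   = 1 / (1 + 52.481 + 1.5136) = 1/54.994 = 0.01818
[CO2*] = α₀ × DIC = 0.01818 × 1.73 = 0.0315 mmol/kg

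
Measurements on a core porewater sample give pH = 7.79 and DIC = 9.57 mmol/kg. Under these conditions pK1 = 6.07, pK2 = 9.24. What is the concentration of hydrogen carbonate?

[HCO3⁻] = 9.08 mmol/kg

α₁ = 1 / (1 + [H⁺]/K1 + K2/[H⁺]) = 1 / (1 + 10^-1.72 + 10^-1.45)
   = 1 / (1 + 0.019055 + 0.035481) = 1/1.0545 = 0.9483
[HCO3⁻] = α₁ × DIC = 0.9483 × 9.57 = 9.08 mmol/kg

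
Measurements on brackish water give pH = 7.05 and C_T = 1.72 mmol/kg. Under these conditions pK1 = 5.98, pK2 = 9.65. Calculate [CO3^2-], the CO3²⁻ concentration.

[CO3²⁻] = 3.97 μmol/kg

α₂ = 1 / (1 + [H⁺]/K2 + [H⁺]²/(K1K2)) = 1 / (1 + 10^+2.60 + 10^+1.53)
   = 1 / (1 + 398.11 + 33.884) = 1/432.99 = 0.002310
[CO3²⁻] = α₂ × DIC = 0.002310 × 1.72 = 0.00397 mmol/kg = 3.97 μmol/kg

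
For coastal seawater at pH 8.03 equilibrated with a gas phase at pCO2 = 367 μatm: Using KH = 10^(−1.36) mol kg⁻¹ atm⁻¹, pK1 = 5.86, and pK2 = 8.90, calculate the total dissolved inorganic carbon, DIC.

DIC = 2.71 mmol/kg

[CO2*] = KH · pCO2 = 10^(−1.36) × 367×10^-6 = 1.602×10^-5 mol/kg
α₀ = 1/(1 + K1/[H⁺] + K1K2/[H⁺]²) = 1/(1 + 10^+2.17 + 10^+1.30) = 0.005922
DIC = [CO2*]/α₀ = 1.602×10^-5 / 0.005922 = 2.71 mmol/kg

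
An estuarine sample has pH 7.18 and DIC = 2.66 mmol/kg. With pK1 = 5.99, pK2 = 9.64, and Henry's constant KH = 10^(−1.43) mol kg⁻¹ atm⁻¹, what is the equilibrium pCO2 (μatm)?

pCO2 = 4330 μatm

α₀ = 1 / (1 + K1/[H⁺] + K1K2/[H⁺]²) = 1 / (1 + 10^+1.19 + 10^-1.27)
   = 1 / (1 + 15.488 + 0.053703) = 1/16.542 = 0.06045
[CO2*] = α₀ × DIC = 0.06045 × 2.66 = 0.1608 mmol/kg
pCO2 = [CO2*]/KH = 1.608×10^-4 / 3.715×10^-2 = 4330 μatm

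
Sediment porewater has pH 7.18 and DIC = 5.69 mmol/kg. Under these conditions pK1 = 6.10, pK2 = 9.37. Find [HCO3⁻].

[HCO3⁻] = 5.22 mmol/kg

α₁ = 1 / (1 + [H⁺]/K1 + K2/[H⁺]) = 1 / (1 + 10^-1.08 + 10^-2.19)
   = 1 / (1 + 0.083176 + 0.0064565) = 1/1.0896 = 0.9177
[HCO3⁻] = α₁ × DIC = 0.9177 × 5.69 = 5.22 mmol/kg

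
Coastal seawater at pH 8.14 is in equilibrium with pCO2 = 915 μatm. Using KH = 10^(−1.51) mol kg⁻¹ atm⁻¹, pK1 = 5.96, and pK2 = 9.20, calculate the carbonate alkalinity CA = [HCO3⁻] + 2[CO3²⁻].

CA = 5.03 mmol/kg

[CO2*] = KH · pCO2 = 10^(−1.51) × 915×10^-6 = 2.828×10^-5 mol/kg
α₀ = 1/(1 + K1/[H⁺] + K1K2/[H⁺]²) = 1/(1 + 10^+2.18 + 10^+1.12) = 0.006041
DIC = [CO2*]/α₀ = 2.828×10^-5 / 0.006041 = 4.681 mmol/kg
CA = (α₁ + 2α₂)·DIC = (0.9143 + 2×0.07963) × 4.681 = 5.03 mmol/kg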